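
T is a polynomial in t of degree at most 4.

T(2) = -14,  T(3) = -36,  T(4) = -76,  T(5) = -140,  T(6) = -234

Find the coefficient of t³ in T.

First differences: -22, -40, -64, -94. Second differences: -18, -24, -30. Third differences: -6, -6.
Level-3 differences are constant, so T has degree 3.
Fitting a degree-3 polynomial gives T(t) = -t³ - 3t.
The coefficient of t³ is -1.

-1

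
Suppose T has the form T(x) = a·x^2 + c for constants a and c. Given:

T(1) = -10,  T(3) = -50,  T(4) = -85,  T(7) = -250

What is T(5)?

-130

From T(1) = -10 and T(3) = -50: 1a + c = -10 and 9a + c = -50.
Subtracting: 8a = -40, so a = -5; then c = -10 − (-5)·1 = -5.
So T(x) = -5x² − 5, and T(5) = -130.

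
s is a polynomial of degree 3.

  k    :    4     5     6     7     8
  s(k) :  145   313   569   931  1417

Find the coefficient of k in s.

First differences: 168, 256, 362, 486. Second differences: 88, 106, 124. Third differences: 18, 18.
Level-3 differences are constant, so s has degree 3.
Fitting a degree-3 polynomial gives s(k) = 3k³ - k² - 6k - 7.
The coefficient of k is -6.

-6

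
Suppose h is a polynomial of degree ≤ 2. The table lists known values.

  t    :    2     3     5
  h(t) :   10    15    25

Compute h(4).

Write h(t) = at² + bt + c; the 3 given values yield a linear system in the 3 coefficients.
Solving, the leading coefficient vanishes, and h(t) = 5t.
Then h(4) = 20.

20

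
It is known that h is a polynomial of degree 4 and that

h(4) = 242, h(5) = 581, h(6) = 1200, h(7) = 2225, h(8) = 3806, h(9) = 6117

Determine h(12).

19530

Write h(x) = ax^4 + bx³ + cx² + dx + e; the 6 given values yield a linear system in the 5 coefficients.
Solving, h(x) = x^4 - x³ + 4x² - 5x + 6.
Then h(12) = 19530.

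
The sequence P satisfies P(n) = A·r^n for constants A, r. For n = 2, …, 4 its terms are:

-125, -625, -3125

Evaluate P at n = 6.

-78125

Consecutive ratio: -625/(-125) = 5, and -3125/(-625) = 5, so r = 5.
Then A·5^2 = -125 gives A = -5, and P(n) = -5·5^n.
P(6) = -5·5^6 = -78125.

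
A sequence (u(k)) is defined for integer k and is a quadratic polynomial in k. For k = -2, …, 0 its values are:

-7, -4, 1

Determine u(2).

Write u(k) = ak² + bk + c; the 3 given values yield a linear system in the 3 coefficients.
Solving, u(k) = k² + 6k + 1.
Then u(2) = 17.

17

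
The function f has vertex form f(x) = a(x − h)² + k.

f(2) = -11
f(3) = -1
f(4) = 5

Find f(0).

-43

First differences 10, 6; second difference -4 = 2a, so a = -2.
Expanding, the x-coefficient is −2ah = 4h; matching it to the data gives h = 5, and then k = 7.
So f(x) = -2(x − 5)² + 7.
f(0) = -2·(-5)² + 7 = -43.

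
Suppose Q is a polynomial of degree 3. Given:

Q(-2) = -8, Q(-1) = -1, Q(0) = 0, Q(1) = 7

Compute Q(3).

Write Q(m) = am³ + bm² + cm + d; the 4 given values yield a linear system in the 4 coefficients.
Solving, Q(m) = 2m³ + 3m² + 2m.
Then Q(3) = 87.

87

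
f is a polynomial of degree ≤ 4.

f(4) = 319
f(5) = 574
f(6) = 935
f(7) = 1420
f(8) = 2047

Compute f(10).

3799

First differences: 255, 361, 485, 627. Second differences: 106, 124, 142. Third differences: 18, 18.
Level-3 differences are constant, so f has degree 3.
Fitting a degree-3 polynomial gives f(x) = 3x³ + 8x² - 1.
Then f(10) = 3799.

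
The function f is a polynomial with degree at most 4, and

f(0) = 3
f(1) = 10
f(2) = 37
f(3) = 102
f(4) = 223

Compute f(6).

First differences: 7, 27, 65, 121. Second differences: 20, 38, 56. Third differences: 18, 18.
Level-3 differences are constant, so f has degree 3.
Fitting a degree-3 polynomial gives f(n) = 3n³ + n² + 3n + 3.
Then f(6) = 705.

705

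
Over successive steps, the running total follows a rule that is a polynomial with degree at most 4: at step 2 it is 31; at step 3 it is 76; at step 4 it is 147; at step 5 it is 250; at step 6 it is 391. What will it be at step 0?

Write the value at k as T(k).
First differences: 45, 71, 103, 141. Second differences: 26, 32, 38. Third differences: 6, 6.
Level-3 differences are constant, so T has degree 3.
Fitting a degree-3 polynomial gives T(k) = k³ + 4k² + 6k - 5.
Then T(0) = -5.

-5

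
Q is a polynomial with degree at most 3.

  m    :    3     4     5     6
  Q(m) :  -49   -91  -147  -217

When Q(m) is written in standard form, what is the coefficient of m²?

First differences: -42, -56, -70. Second differences: -14, -14.
Level-2 differences are constant, so Q has degree 2.
Fitting a degree-2 polynomial gives Q(m) = -7m² + 7m - 7.
The coefficient of m² is -7.

-7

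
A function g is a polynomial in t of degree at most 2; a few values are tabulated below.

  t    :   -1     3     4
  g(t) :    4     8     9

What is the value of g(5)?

10

Write g(t) = at² + bt + c; the 3 given values yield a linear system in the 3 coefficients.
Solving, the leading coefficient vanishes, and g(t) = t + 5.
Then g(5) = 10.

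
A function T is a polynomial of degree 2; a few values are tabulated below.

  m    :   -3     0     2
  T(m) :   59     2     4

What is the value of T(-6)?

Write T(m) = am² + bm + c; the 3 given values yield a linear system in the 3 coefficients.
Solving, T(m) = 4m² - 7m + 2.
Then T(-6) = 188.

188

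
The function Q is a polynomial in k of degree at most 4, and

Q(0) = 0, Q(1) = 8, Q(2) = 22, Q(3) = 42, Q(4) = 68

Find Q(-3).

12

Write Q(k) = ak^4 + bk³ + ck² + dk + e; the 5 given values yield a linear system in the 5 coefficients.
Solving, the top 2 coefficients vanish, and Q(k) = 3k² + 5k.
Then Q(-3) = 12.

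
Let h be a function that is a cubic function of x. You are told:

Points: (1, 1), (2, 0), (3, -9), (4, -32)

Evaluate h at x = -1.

3

Write h(x) = ax³ + bx² + cx + d; the 4 given values yield a linear system in the 4 coefficients.
Solving, h(x) = -x³ + 2x².
Then h(-1) = 3.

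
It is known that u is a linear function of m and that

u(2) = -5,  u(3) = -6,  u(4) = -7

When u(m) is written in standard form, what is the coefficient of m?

-1

First differences: -1, -1.
Level-1 differences are constant, so u has degree 1.
Fitting a degree-1 polynomial gives u(m) = -m - 3.
The coefficient of m is -1.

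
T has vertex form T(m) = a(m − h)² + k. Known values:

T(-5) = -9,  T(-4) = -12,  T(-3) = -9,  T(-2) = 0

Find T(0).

36

First differences -3, 3, 9; second difference 6 = 2a, so a = 3.
Expanding, the m-coefficient is −2ah = -6h; matching it to the data gives h = -4, and then k = -12.
So T(m) = 3(m + 4)² − 12.
T(0) = 3·4² − 12 = 36.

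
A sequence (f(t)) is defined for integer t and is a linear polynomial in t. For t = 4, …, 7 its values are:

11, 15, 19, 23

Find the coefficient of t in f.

Write f(t) = at + b; the 4 given values yield a linear system in the 2 coefficients.
Solving, f(t) = 4t - 5.
The coefficient of t is 4.

4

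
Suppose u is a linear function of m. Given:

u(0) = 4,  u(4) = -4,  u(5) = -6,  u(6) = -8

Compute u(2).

Write u(m) = am + b; the 4 given values yield a linear system in the 2 coefficients.
Solving, u(m) = -2m + 4.
Then u(2) = 0.

0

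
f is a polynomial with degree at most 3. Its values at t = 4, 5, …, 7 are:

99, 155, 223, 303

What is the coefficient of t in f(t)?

Write f(t) = at³ + bt² + ct + d; the 4 given values yield a linear system in the 4 coefficients.
Solving, the leading coefficient vanishes, and f(t) = 6t² + 2t - 5.
The coefficient of t is 2.

2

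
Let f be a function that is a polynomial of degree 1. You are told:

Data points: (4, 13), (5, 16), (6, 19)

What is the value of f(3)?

First differences: 3, 3.
Level-1 differences are constant, so f has degree 1.
Fitting a degree-1 polynomial gives f(n) = 3n + 1.
Then f(3) = 10.

10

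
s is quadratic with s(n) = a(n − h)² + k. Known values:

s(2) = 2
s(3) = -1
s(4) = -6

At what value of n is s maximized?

First differences -3, -5; second difference -2 = 2a, so a = -1.
Expanding, the n-coefficient is −2ah = 2h; matching it to the data gives h = 1, and then k = 3.
So s(n) = -1(n − 1)² + 3.
Hence h = 1.

1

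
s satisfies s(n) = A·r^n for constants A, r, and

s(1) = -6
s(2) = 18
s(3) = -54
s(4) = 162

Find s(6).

Consecutive ratio: 18/(-6) = -3, and -54/18 = -3, so r = -3.
Then A·(-3)^1 = -6 gives A = 2, and s(n) = 2·(-3)^n.
s(6) = 2·(-3)^6 = 1458.

1458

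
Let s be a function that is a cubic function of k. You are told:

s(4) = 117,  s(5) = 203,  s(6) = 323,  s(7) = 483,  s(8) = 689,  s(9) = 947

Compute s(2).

23

First differences: 86, 120, 160, 206, 258. Second differences: 34, 40, 46, 52. Third differences: 6, 6, 6.
Level-3 differences are constant, so s has degree 3.
Fitting a degree-3 polynomial gives s(k) = k³ + 2k² + 7k - 7.
Then s(2) = 23.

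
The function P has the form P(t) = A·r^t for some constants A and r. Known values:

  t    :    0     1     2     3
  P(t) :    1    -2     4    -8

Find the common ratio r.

Consecutive ratio: -2/1 = -2, and 4/(-2) = -2, so r = -2.
Then A·(-2)^0 = 1 gives A = 1, and P(t) = 1·(-2)^t.

-2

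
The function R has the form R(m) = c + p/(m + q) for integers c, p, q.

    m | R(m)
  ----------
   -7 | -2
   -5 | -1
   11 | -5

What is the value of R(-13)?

-3

(R(m) − c)(m + q) = p for each data point; the three points give a linear system in c and q, then p follows.
Solving: c = -4, q = 1, p = -12, so R(m) = -4 − 12/(m + 1).
Then R(-13) = -4 − 12/(-12) = -3.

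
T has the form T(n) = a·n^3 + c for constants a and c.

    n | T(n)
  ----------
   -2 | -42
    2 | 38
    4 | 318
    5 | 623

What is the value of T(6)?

From T(-2) = -42 and T(2) = 38: -8a + c = -42 and 8a + c = 38.
Subtracting: 16a = 80, so a = 5; then c = -42 − 5·(-8) = -2.
So T(n) = 5n³ − 2, and T(6) = 1078.

1078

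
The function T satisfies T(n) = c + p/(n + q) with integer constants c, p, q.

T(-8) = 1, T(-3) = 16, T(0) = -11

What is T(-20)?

(T(n) − c)(n + q) = p for each data point; the three points give a linear system in c and q, then p follows.
Solving: c = -2, q = 2, p = -18, so T(n) = -2 − 18/(n + 2).
Then T(-20) = -2 − 18/(-18) = -1.

-1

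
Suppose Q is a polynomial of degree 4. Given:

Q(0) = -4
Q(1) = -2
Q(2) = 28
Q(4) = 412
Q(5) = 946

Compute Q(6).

1868

Write Q(m) = am^4 + bm³ + cm² + dm + e; the 5 given values yield a linear system in the 5 coefficients.
Solving, Q(m) = m^4 + 3m³ - 2m² - 4.
Then Q(6) = 1868.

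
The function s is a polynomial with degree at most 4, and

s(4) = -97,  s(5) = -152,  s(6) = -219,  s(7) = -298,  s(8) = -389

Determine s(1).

-4

First differences: -55, -67, -79, -91. Second differences: -12, -12, -12.
Level-2 differences are constant, so s has degree 2.
Fitting a degree-2 polynomial gives s(k) = -6k² - k + 3.
Then s(1) = -4.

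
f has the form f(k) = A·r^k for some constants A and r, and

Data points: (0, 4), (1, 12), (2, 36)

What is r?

3

Consecutive ratio: 12/4 = 3, and 36/12 = 3, so r = 3.
Then A·3^0 = 4 gives A = 4, and f(k) = 4·3^k.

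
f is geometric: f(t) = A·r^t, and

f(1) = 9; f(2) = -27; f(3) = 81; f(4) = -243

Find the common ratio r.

-3

Consecutive ratio: -27/9 = -3, and 81/(-27) = -3, so r = -3.
Then A·(-3)^1 = 9 gives A = -3, and f(t) = -3·(-3)^t.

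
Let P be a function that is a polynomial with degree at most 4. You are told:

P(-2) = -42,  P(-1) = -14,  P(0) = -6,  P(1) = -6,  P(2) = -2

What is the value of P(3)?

First differences: 28, 8, 0, 4. Second differences: -20, -8, 4. Third differences: 12, 12.
Level-3 differences are constant, so P has degree 3.
Fitting a degree-3 polynomial gives P(n) = 2n³ - 4n² + 2n - 6.
Then P(3) = 18.

18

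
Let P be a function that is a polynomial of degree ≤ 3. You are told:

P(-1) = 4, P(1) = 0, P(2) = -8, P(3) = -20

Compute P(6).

-80

Write P(x) = ax³ + bx² + cx + d; the 4 given values yield a linear system in the 4 coefficients.
Solving, the leading coefficient vanishes, and P(x) = -2x² - 2x + 4.
Then P(6) = -80.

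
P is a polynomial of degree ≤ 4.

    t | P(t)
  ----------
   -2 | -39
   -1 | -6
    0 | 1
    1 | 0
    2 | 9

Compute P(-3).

-116

Write P(t) = at^4 + bt³ + ct² + dt + e; the 5 given values yield a linear system in the 5 coefficients.
Solving, the leading coefficient vanishes, and P(t) = 3t³ - 4t² + 1.
Then P(-3) = -116.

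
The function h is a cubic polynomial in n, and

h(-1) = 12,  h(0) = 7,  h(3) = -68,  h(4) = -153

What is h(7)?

Write h(n) = an³ + bn² + cn + d; the 4 given values yield a linear system in the 4 coefficients.
Solving, h(n) = -2n³ - n² - 4n + 7.
Then h(7) = -756.

-756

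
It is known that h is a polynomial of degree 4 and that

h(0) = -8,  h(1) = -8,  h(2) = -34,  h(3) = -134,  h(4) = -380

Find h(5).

Write h(m) = am^4 + bm³ + cm² + dm + e; the 5 given values yield a linear system in the 5 coefficients.
Solving, h(m) = -m^4 - 2m³ + 3m - 8.
Then h(5) = -868.

-868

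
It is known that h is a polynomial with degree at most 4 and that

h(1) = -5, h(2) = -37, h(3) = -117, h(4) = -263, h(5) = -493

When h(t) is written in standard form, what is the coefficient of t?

7

First differences: -32, -80, -146, -230. Second differences: -48, -66, -84. Third differences: -18, -18.
Level-3 differences are constant, so h has degree 3.
Fitting a degree-3 polynomial gives h(t) = -3t³ - 6t² + 7t - 3.
The coefficient of t is 7.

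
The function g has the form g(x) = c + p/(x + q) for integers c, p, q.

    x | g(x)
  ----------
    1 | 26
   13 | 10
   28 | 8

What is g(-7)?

(g(x) − c)(x + q) = p for each data point; the three points give a linear system in c and q, then p follows.
Solving: c = 6, q = 2, p = 60, so g(x) = 6 + 60/(x + 2).
Then g(-7) = 6 + 60/(-5) = -6.

-6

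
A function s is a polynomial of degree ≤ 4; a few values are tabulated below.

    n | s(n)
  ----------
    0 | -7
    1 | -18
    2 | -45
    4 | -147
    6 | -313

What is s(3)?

-88

Write s(n) = an^4 + bn³ + cn² + dn + e; the 5 given values yield a linear system in the 5 coefficients.
Solving, the top 2 coefficients vanish, and s(n) = -8n² - 3n - 7.
Then s(3) = -88.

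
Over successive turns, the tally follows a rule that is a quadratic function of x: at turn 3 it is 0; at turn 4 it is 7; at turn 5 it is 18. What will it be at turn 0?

Write the value at x as h(x).
Write h(x) = ax² + bx + c; the 3 given values yield a linear system in the 3 coefficients.
Solving, h(x) = 2x² - 7x + 3.
Then h(0) = 3.

3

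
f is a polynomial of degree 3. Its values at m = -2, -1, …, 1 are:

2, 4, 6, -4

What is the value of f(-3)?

12

Write f(m) = am³ + bm² + cm + d; the 4 given values yield a linear system in the 4 coefficients.
Solving, f(m) = -2m³ - 6m² - 2m + 6.
Then f(-3) = 12.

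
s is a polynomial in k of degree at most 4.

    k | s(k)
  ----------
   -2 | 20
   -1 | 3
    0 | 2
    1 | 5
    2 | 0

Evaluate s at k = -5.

Write s(k) = ak^4 + bk³ + ck² + dk + e; the 5 given values yield a linear system in the 5 coefficients.
Solving, the leading coefficient vanishes, and s(k) = -2k³ + 2k² + 3k + 2.
Then s(-5) = 287.

287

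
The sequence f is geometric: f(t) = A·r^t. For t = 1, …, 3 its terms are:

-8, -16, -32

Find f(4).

-64

Consecutive ratio: -16/(-8) = 2, and -32/(-16) = 2, so r = 2.
Then A·2^1 = -8 gives A = -4, and f(t) = -4·2^t.
f(4) = -4·2^4 = -64.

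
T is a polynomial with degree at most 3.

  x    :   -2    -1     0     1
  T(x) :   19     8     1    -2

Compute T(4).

13

Write T(x) = ax³ + bx² + cx + d; the 4 given values yield a linear system in the 4 coefficients.
Solving, the leading coefficient vanishes, and T(x) = 2x² - 5x + 1.
Then T(4) = 13.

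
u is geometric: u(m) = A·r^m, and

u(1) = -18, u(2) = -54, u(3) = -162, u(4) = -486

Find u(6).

Consecutive ratio: -54/(-18) = 3, and -162/(-54) = 3, so r = 3.
Then A·3^1 = -18 gives A = -6, and u(m) = -6·3^m.
u(6) = -6·3^6 = -4374.

-4374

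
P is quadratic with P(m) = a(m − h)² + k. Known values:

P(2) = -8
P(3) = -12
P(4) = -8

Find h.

3

First differences -4, 4; second difference 8 = 2a, so a = 4.
Expanding, the m-coefficient is −2ah = -8h; matching it to the data gives h = 3, and then k = -12.
So P(m) = 4(m − 3)² − 12.
Hence h = 3.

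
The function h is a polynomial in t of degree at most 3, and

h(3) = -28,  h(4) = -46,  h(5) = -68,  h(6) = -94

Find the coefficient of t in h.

-4

Write h(t) = at³ + bt² + ct + d; the 4 given values yield a linear system in the 4 coefficients.
Solving, the leading coefficient vanishes, and h(t) = -2t² - 4t + 2.
The coefficient of t is -4.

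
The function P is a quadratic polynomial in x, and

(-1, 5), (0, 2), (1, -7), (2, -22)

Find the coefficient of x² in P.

-3

Write P(x) = ax² + bx + c; the 4 given values yield a linear system in the 3 coefficients.
Solving, P(x) = -3x² - 6x + 2.
The coefficient of x² is -3.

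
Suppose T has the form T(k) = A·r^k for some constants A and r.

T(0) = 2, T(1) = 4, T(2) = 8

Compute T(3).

Consecutive ratio: 4/2 = 2, and 8/4 = 2, so r = 2.
Then A·2^0 = 2 gives A = 2, and T(k) = 2·2^k.
T(3) = 2·2^3 = 16.

16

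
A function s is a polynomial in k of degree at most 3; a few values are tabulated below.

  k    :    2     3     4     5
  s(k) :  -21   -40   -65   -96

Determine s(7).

-176

First differences: -19, -25, -31. Second differences: -6, -6.
Level-2 differences are constant, so s has degree 2.
Fitting a degree-2 polynomial gives s(k) = -3k² - 4k - 1.
Then s(7) = -176.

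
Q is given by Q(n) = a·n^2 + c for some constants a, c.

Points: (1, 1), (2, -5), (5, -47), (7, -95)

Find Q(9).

From Q(1) = 1 and Q(2) = -5: 1a + c = 1 and 4a + c = -5.
Subtracting: 3a = -6, so a = -2; then c = 1 − (-2)·1 = 3.
So Q(n) = -2n² + 3, and Q(9) = -159.

-159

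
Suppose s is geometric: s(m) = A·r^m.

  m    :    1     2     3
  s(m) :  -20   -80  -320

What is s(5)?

-5120

Consecutive ratio: -80/(-20) = 4, and -320/(-80) = 4, so r = 4.
Then A·4^1 = -20 gives A = -5, and s(m) = -5·4^m.
s(5) = -5·4^5 = -5120.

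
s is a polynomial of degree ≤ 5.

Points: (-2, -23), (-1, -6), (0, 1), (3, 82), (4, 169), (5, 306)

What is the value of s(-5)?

Write s(t) = at^5 + bt^4 + ct³ + dt² + et + p; the 6 given values yield a linear system in the 6 coefficients.
Solving, the top 2 coefficients vanish, and s(t) = 2t³ + t² + 6t + 1.
Then s(-5) = -254.

-254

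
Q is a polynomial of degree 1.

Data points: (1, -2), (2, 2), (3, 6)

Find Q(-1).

-10

First differences: 4, 4.
Level-1 differences are constant, so Q has degree 1.
Fitting a degree-1 polynomial gives Q(m) = 4m - 6.
Then Q(-1) = -10.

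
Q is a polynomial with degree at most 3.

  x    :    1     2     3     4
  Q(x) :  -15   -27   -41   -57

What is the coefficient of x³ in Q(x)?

0

First differences: -12, -14, -16. Second differences: -2, -2.
Level-2 differences are constant, so Q has degree 2.
Fitting a degree-2 polynomial gives Q(x) = -x² - 9x - 5.
The coefficient of x³ is 0.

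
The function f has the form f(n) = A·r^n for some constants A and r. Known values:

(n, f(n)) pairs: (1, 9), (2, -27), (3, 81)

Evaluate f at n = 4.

-243

Consecutive ratio: -27/9 = -3, and 81/(-27) = -3, so r = -3.
Then A·(-3)^1 = 9 gives A = -3, and f(n) = -3·(-3)^n.
f(4) = -3·(-3)^4 = -243.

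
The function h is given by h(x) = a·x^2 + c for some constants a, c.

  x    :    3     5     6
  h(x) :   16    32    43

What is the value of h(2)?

11

From h(3) = 16 and h(5) = 32: 9a + c = 16 and 25a + c = 32.
Subtracting: 16a = 16, so a = 1; then c = 16 − 1·9 = 7.
So h(x) = 1x² + 7, and h(2) = 11.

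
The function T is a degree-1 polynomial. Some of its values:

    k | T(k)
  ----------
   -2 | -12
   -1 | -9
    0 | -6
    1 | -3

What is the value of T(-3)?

Write T(k) = ak + b; the 4 given values yield a linear system in the 2 coefficients.
Solving, T(k) = 3k - 6.
Then T(-3) = -15.

-15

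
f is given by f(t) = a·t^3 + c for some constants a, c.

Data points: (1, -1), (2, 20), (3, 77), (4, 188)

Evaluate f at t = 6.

From f(1) = -1 and f(2) = 20: 1a + c = -1 and 8a + c = 20.
Subtracting: 7a = 21, so a = 3; then c = -1 − 3·1 = -4.
So f(t) = 3t³ − 4, and f(6) = 644.

644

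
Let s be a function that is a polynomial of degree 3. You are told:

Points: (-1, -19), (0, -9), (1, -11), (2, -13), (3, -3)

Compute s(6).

First differences: 10, -2, -2, 10. Second differences: -12, 0, 12. Third differences: 12, 12.
Level-3 differences are constant, so s has degree 3.
Fitting a degree-3 polynomial gives s(t) = 2t³ - 6t² + 2t - 9.
Then s(6) = 219.

219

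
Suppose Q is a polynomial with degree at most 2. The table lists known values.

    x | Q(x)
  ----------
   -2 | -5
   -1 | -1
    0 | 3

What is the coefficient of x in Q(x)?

4

Write Q(x) = ax² + bx + c; the 3 given values yield a linear system in the 3 coefficients.
Solving, the leading coefficient vanishes, and Q(x) = 4x + 3.
The coefficient of x is 4.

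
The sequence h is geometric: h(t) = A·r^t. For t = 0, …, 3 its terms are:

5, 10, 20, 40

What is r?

Consecutive ratio: 10/5 = 2, and 20/10 = 2, so r = 2.
Then A·2^0 = 5 gives A = 5, and h(t) = 5·2^t.

2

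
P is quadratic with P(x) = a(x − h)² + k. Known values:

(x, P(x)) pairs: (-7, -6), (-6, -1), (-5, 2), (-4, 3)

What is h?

First differences 5, 3, 1; second difference -2 = 2a, so a = -1.
Expanding, the x-coefficient is −2ah = 2h; matching it to the data gives h = -4, and then k = 3.
So P(x) = -1(x + 4)² + 3.
Hence h = -4.

-4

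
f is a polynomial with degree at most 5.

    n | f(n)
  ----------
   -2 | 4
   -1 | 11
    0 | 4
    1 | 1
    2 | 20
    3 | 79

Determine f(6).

First differences: 7, -7, -3, 19, 59. Second differences: -14, 4, 22, 40. Third differences: 18, 18, 18.
Level-3 differences are constant, so f has degree 3.
Fitting a degree-3 polynomial gives f(n) = 3n³ + 2n² - 8n + 4.
Then f(6) = 676.

676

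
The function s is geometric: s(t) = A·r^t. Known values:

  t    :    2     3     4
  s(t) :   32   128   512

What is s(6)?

Consecutive ratio: 128/32 = 4, and 512/128 = 4, so r = 4.
Then A·4^2 = 32 gives A = 2, and s(t) = 2·4^t.
s(6) = 2·4^6 = 8192.

8192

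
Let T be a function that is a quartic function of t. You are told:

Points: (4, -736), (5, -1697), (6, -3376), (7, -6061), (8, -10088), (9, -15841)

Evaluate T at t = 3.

-253

First differences: -961, -1679, -2685, -4027, -5753. Second differences: -718, -1006, -1342, -1726. Third differences: -288, -336, -384. Fourth differences: -48, -48.
Level-4 differences are constant, so T has degree 4.
Fitting a degree-4 polynomial gives T(t) = -2t^4 - 4t³ + 3t² - 6t + 8.
Then T(3) = -253.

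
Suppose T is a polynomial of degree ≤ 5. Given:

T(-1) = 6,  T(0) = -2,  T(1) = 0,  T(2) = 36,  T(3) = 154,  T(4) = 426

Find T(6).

Write T(x) = ax^5 + bx^4 + cx³ + dx² + ex + p; the 6 given values yield a linear system in the 6 coefficients.
Solving, the leading coefficient vanishes, and T(x) = x^4 + 2x³ + 4x² - 5x - 2.
Then T(6) = 1840.

1840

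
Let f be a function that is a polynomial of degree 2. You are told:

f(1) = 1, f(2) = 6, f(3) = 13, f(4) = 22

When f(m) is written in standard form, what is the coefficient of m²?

1

First differences: 5, 7, 9. Second differences: 2, 2.
Level-2 differences are constant, so f has degree 2.
Fitting a degree-2 polynomial gives f(m) = m² + 2m - 2.
The coefficient of m² is 1.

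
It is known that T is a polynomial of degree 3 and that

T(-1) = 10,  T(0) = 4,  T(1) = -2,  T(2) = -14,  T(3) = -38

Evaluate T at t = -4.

88

Write T(t) = at³ + bt² + ct + d; the 5 given values yield a linear system in the 4 coefficients.
Solving, T(t) = -t³ - 5t + 4.
Then T(-4) = 88.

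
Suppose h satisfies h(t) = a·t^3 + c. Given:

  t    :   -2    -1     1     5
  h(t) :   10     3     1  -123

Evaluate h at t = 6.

From h(-2) = 10 and h(-1) = 3: -8a + c = 10 and -1a + c = 3.
Subtracting: 7a = -7, so a = -1; then c = 10 − (-1)·(-8) = 2.
So h(t) = -1t³ + 2, and h(6) = -214.

-214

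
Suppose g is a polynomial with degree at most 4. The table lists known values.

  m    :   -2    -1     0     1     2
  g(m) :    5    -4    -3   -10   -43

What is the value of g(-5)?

272

First differences: -9, 1, -7, -33. Second differences: 10, -8, -26. Third differences: -18, -18.
Level-3 differences are constant, so g has degree 3.
Fitting a degree-3 polynomial gives g(m) = -3m³ - 4m² - 3.
Then g(-5) = 272.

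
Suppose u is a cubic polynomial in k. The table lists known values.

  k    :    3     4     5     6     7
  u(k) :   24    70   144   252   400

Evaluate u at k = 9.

First differences: 46, 74, 108, 148. Second differences: 28, 34, 40. Third differences: 6, 6.
Level-3 differences are constant, so u has degree 3.
Fitting a degree-3 polynomial gives u(k) = k³ + 2k² - 5k - 6.
Then u(9) = 840.

840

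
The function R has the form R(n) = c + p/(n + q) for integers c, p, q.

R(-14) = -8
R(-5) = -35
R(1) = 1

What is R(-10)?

-10

(R(n) − c)(n + q) = p for each data point; the three points give a linear system in c and q, then p follows.
Solving: c = -5, q = 4, p = 30, so R(n) = -5 + 30/(n + 4).
Then R(-10) = -5 + 30/(-6) = -10.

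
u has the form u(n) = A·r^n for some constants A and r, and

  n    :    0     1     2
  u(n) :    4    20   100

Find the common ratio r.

5

Consecutive ratio: 20/4 = 5, and 100/20 = 5, so r = 5.
Then A·5^0 = 4 gives A = 4, and u(n) = 4·5^n.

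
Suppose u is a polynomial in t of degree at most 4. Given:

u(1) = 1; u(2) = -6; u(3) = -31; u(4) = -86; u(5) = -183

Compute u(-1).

9

First differences: -7, -25, -55, -97. Second differences: -18, -30, -42. Third differences: -12, -12.
Level-3 differences are constant, so u has degree 3.
Fitting a degree-3 polynomial gives u(t) = -2t³ + 3t² - 2t + 2.
Then u(-1) = 9.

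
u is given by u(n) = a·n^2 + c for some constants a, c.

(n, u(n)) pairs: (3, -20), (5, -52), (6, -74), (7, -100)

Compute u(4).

-34

From u(3) = -20 and u(5) = -52: 9a + c = -20 and 25a + c = -52.
Subtracting: 16a = -32, so a = -2; then c = -20 − (-2)·9 = -2.
So u(n) = -2n² − 2, and u(4) = -34.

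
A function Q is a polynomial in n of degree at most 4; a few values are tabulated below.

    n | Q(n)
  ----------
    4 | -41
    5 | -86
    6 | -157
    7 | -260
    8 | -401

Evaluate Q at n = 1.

-2

Write Q(n) = an^4 + bn³ + cn² + dn + e; the 5 given values yield a linear system in the 5 coefficients.
Solving, the leading coefficient vanishes, and Q(n) = -n³ + 2n² - 2n - 1.
Then Q(1) = -2.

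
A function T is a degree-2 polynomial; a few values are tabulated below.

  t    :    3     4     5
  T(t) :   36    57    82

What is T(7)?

144

Write T(t) = at² + bt + c; the 3 given values yield a linear system in the 3 coefficients.
Solving, T(t) = 2t² + 7t - 3.
Then T(7) = 144.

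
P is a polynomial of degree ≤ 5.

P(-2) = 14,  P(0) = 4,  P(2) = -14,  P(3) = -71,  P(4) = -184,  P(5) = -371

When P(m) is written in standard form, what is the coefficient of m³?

-3

Write P(m) = am^5 + bm^4 + cm³ + dm² + em + p; the 6 given values yield a linear system in the 6 coefficients.
Solving, the top 2 coefficients vanish, and P(m) = -3m³ - m² + 5m + 4.
The coefficient of m³ is -3.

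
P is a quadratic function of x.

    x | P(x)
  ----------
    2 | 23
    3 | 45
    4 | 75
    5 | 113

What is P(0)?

3

Write P(x) = ax² + bx + c; the 4 given values yield a linear system in the 3 coefficients.
Solving, P(x) = 4x² + 2x + 3.
The constant term is P(0) = 3.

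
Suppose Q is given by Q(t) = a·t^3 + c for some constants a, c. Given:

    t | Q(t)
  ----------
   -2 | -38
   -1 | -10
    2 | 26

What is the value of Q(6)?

858

From Q(-2) = -38 and Q(-1) = -10: -8a + c = -38 and -1a + c = -10.
Subtracting: 7a = 28, so a = 4; then c = -38 − 4·(-8) = -6.
So Q(t) = 4t³ − 6, and Q(6) = 858.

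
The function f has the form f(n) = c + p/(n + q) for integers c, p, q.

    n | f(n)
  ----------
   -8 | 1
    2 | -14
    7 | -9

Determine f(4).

(f(n) − c)(n + q) = p for each data point; the three points give a linear system in c and q, then p follows.
Solving: c = -5, q = 2, p = -36, so f(n) = -5 − 36/(n + 2).
Then f(4) = -5 − 36/6 = -11.

-11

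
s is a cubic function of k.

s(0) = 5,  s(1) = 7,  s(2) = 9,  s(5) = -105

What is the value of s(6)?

-223

Write s(k) = ak³ + bk² + ck + d; the 4 given values yield a linear system in the 4 coefficients.
Solving, s(k) = -2k³ + 6k² - 2k + 5.
Then s(6) = -223.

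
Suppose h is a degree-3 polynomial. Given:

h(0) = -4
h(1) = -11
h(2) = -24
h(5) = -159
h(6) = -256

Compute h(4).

-92

Write h(n) = an³ + bn² + cn + d; the 5 given values yield a linear system in the 4 coefficients.
Solving, h(n) = -n³ - 6n - 4.
Then h(4) = -92.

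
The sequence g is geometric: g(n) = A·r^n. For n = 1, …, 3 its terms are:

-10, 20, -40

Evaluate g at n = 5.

-160

Consecutive ratio: 20/(-10) = -2, and -40/20 = -2, so r = -2.
Then A·(-2)^1 = -10 gives A = 5, and g(n) = 5·(-2)^n.
g(5) = 5·(-2)^5 = -160.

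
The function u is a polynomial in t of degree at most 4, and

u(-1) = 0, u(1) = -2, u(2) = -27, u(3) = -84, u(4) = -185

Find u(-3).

Write u(t) = at^4 + bt³ + ct² + dt + e; the 5 given values yield a linear system in the 5 coefficients.
Solving, the leading coefficient vanishes, and u(t) = -2t³ - 4t² + t + 3.
Then u(-3) = 18.

18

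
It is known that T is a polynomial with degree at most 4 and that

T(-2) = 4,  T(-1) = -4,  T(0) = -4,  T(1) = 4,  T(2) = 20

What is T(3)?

44

Write T(x) = ax^4 + bx³ + cx² + dx + e; the 5 given values yield a linear system in the 5 coefficients.
Solving, the top 2 coefficients vanish, and T(x) = 4x² + 4x - 4.
Then T(3) = 44.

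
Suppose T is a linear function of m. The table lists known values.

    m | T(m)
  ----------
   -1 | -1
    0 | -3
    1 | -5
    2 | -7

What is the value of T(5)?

-13

First differences: -2, -2, -2.
Level-1 differences are constant, so T has degree 1.
Fitting a degree-1 polynomial gives T(m) = -2m - 3.
Then T(5) = -13.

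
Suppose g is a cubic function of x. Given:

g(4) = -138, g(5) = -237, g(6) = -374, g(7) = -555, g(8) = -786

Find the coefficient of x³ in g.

Write g(x) = ax³ + bx² + cx + d; the 5 given values yield a linear system in the 4 coefficients.
Solving, g(x) = -x³ - 4x² - 2x - 2.
The coefficient of x³ is -1.

-1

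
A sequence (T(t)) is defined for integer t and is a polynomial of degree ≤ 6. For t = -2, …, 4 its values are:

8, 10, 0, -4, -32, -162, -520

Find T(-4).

Write T(t) = at^6 + bt^5 + ct^4 + dt³ + et² + pt + q; the 7 given values yield a linear system in the 7 coefficients.
Solving, the top 2 coefficients vanish, and T(t) = -2t^4 - t³ + 5t² - 6t.
Then T(-4) = -344.

-344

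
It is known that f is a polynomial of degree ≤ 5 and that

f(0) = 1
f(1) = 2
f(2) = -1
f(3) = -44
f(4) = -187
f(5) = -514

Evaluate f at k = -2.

First differences: 1, -3, -43, -143, -327. Second differences: -4, -40, -100, -184. Third differences: -36, -60, -84. Fourth differences: -24, -24.
Level-4 differences are constant, so f has degree 4.
Fitting a degree-4 polynomial gives f(k) = -k^4 + 5k² - 3k + 1.
Then f(-2) = 11.

11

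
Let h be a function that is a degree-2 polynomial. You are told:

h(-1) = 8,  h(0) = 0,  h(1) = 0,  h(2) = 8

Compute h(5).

First differences: -8, 0, 8. Second differences: 8, 8.
Level-2 differences are constant, so h has degree 2.
Fitting a degree-2 polynomial gives h(k) = 4k² - 4k.
Then h(5) = 80.

80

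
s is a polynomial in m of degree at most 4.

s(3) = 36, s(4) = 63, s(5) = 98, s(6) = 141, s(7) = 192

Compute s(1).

First differences: 27, 35, 43, 51. Second differences: 8, 8, 8.
Level-2 differences are constant, so s has degree 2.
Fitting a degree-2 polynomial gives s(m) = 4m² - m + 3.
Then s(1) = 6.

6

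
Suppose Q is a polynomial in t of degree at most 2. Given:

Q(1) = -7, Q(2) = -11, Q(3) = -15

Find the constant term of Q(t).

-3

First differences: -4, -4.
Level-1 differences are constant, so Q has degree 1.
Fitting a degree-1 polynomial gives Q(t) = -4t - 3.
The constant term is Q(0) = -3.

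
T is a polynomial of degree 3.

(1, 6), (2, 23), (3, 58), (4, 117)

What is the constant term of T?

Write T(n) = an³ + bn² + cn + d; the 4 given values yield a linear system in the 4 coefficients.
Solving, T(n) = n³ + 3n² + n + 1.
The constant term is T(0) = 1.

1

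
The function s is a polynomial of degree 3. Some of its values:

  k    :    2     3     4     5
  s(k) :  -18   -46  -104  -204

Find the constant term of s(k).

Write s(k) = ak³ + bk² + ck + d; the 4 given values yield a linear system in the 4 coefficients.
Solving, s(k) = -2k³ + 3k² - 5k - 4.
The constant term is s(0) = -4.

-4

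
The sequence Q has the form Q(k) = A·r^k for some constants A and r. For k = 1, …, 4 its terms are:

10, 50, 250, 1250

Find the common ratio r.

Consecutive ratio: 50/10 = 5, and 250/50 = 5, so r = 5.
Then A·5^1 = 10 gives A = 2, and Q(k) = 2·5^k.

5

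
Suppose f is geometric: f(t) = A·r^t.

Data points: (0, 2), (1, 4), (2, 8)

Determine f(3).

Consecutive ratio: 4/2 = 2, and 8/4 = 2, so r = 2.
Then A·2^0 = 2 gives A = 2, and f(t) = 2·2^t.
f(3) = 2·2^3 = 16.

16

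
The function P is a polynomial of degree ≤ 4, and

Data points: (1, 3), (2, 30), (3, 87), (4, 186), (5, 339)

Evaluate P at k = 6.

First differences: 27, 57, 99, 153. Second differences: 30, 42, 54. Third differences: 12, 12.
Level-3 differences are constant, so P has degree 3.
Fitting a degree-3 polynomial gives P(k) = 2k³ + 3k² + 4k - 6.
Then P(6) = 558.

558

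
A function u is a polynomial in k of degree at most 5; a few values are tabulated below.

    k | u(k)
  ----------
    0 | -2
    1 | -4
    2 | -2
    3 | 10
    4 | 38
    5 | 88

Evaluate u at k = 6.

166

First differences: -2, 2, 12, 28, 50. Second differences: 4, 10, 16, 22. Third differences: 6, 6, 6.
Level-3 differences are constant, so u has degree 3.
Fitting a degree-3 polynomial gives u(k) = k³ - k² - 2k - 2.
Then u(6) = 166.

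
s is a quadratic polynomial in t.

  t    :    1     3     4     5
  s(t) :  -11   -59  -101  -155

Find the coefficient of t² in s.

Write s(t) = at² + bt + c; the 4 given values yield a linear system in the 3 coefficients.
Solving, s(t) = -6t² - 5.
The coefficient of t² is -6.

-6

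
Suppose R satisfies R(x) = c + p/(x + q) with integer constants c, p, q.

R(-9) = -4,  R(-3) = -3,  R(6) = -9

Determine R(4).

(R(x) − c)(x + q) = p for each data point; the three points give a linear system in c and q, then p follows.
Solving: c = -5, q = -3, p = -12, so R(x) = -5 − 12/(x − 3).
Then R(4) = -5 − 12/1 = -17.

-17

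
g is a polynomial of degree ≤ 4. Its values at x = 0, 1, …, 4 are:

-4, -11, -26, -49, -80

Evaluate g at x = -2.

-14

Write g(x) = ax^4 + bx³ + cx² + dx + e; the 5 given values yield a linear system in the 5 coefficients.
Solving, the top 2 coefficients vanish, and g(x) = -4x² - 3x - 4.
Then g(-2) = -14.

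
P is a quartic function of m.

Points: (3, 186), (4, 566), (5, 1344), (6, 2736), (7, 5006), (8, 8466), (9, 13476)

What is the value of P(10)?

20444

First differences: 380, 778, 1392, 2270, 3460, 5010. Second differences: 398, 614, 878, 1190, 1550. Third differences: 216, 264, 312, 360. Fourth differences: 48, 48, 48.
Level-4 differences are constant, so P has degree 4.
Extending the table by one column gives the next first difference 6968, so P(10) = 13476 + 6968 = 20444.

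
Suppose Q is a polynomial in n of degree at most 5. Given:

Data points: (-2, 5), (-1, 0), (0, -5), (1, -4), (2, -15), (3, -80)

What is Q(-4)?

-129

First differences: -5, -5, 1, -11, -65. Second differences: 0, 6, -12, -54. Third differences: 6, -18, -42. Fourth differences: -24, -24.
Level-4 differences are constant, so Q has degree 4.
Fitting a degree-4 polynomial gives Q(n) = -n^4 - n³ + 4n² - n - 5.
Then Q(-4) = -129.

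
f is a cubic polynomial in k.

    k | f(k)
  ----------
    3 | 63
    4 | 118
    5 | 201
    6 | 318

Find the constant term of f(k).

Write f(k) = ak³ + bk² + ck + d; the 4 given values yield a linear system in the 4 coefficients.
Solving, f(k) = k³ + 2k² + 4k + 6.
The constant term is f(0) = 6.

6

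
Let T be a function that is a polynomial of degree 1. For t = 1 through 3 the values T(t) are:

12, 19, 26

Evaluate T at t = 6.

Write T(t) = at + b; the 3 given values yield a linear system in the 2 coefficients.
Solving, T(t) = 7t + 5.
Then T(6) = 47.

47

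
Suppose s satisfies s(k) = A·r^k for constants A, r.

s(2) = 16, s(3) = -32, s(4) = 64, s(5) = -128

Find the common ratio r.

Consecutive ratio: -32/16 = -2, and 64/(-32) = -2, so r = -2.
Then A·(-2)^2 = 16 gives A = 4, and s(k) = 4·(-2)^k.

-2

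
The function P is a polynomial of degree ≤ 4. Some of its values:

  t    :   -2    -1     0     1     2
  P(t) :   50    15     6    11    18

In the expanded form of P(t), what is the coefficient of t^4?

0

Write P(t) = at^4 + bt³ + ct² + dt + e; the 5 given values yield a linear system in the 5 coefficients.
Solving, the leading coefficient vanishes, and P(t) = -2t³ + 7t² + 6.
The coefficient of t^4 is 0.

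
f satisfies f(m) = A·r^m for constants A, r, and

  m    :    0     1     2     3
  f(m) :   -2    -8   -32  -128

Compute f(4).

-512

Consecutive ratio: -8/(-2) = 4, and -32/(-8) = 4, so r = 4.
Then A·4^0 = -2 gives A = -2, and f(m) = -2·4^m.
f(4) = -2·4^4 = -512.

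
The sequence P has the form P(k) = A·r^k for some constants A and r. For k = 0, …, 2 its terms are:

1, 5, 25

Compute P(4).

625

Consecutive ratio: 5/1 = 5, and 25/5 = 5, so r = 5.
Then A·5^0 = 1 gives A = 1, and P(k) = 1·5^k.
P(4) = 1·5^4 = 625.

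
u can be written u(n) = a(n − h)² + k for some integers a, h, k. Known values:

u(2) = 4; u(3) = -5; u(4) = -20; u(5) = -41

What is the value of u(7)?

-101

First differences -9, -15, -21; second difference -6 = 2a, so a = -3.
Expanding, the n-coefficient is −2ah = 6h; matching it to the data gives h = 1, and then k = 7.
So u(n) = -3(n − 1)² + 7.
u(7) = -3·6² + 7 = -101.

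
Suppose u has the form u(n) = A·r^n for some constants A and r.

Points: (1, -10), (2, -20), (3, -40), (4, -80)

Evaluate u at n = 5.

Consecutive ratio: -20/(-10) = 2, and -40/(-20) = 2, so r = 2.
Then A·2^1 = -10 gives A = -5, and u(n) = -5·2^n.
u(5) = -5·2^5 = -160.

-160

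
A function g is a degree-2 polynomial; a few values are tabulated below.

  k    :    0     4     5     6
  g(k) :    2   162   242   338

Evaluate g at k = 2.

50

Write g(k) = ak² + bk + c; the 4 given values yield a linear system in the 3 coefficients.
Solving, g(k) = 8k² + 8k + 2.
Then g(2) = 50.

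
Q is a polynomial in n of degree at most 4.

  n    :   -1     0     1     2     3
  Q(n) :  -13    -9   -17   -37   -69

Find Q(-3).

First differences: 4, -8, -20, -32. Second differences: -12, -12, -12.
Level-2 differences are constant, so Q has degree 2.
Fitting a degree-2 polynomial gives Q(n) = -6n² - 2n - 9.
Then Q(-3) = -57.

-57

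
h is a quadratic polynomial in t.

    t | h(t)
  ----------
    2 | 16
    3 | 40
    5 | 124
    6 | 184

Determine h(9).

Write h(t) = at² + bt + c; the 4 given values yield a linear system in the 3 coefficients.
Solving, h(t) = 6t² - 6t + 4.
Then h(9) = 436.

436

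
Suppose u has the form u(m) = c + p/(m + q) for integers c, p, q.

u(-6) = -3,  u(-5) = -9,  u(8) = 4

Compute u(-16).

(u(m) − c)(m + q) = p for each data point; the three points give a linear system in c and q, then p follows.
Solving: c = 3, q = 4, p = 12, so u(m) = 3 + 12/(m + 4).
Then u(-16) = 3 + 12/(-12) = 2.

2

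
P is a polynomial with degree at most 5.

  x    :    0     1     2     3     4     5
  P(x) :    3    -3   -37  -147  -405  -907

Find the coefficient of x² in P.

-1

First differences: -6, -34, -110, -258, -502. Second differences: -28, -76, -148, -244. Third differences: -48, -72, -96. Fourth differences: -24, -24.
Level-4 differences are constant, so P has degree 4.
Fitting a degree-4 polynomial gives P(x) = -x^4 - 2x³ - x² - 2x + 3.
The coefficient of x² is -1.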